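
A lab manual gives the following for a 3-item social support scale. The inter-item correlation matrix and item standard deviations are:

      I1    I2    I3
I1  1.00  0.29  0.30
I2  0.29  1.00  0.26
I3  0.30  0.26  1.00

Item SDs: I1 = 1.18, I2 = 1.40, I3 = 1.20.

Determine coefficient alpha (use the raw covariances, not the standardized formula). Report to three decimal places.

Σσ²ᵢ = 1.18² + 1.40² + 1.20² = 4.7924
Covariances σ_ij = r_ij · s_i · s_j:
  σ(I1,I2) = 0.29 × 1.18 × 1.40 = 0.4791
  σ(I1,I3) = 0.30 × 1.18 × 1.20 = 0.4248
  σ(I2,I3) = 0.26 × 1.40 × 1.20 = 0.4368
σ²_T = Σσ²ᵢ + 2·Σσ_ij = 4.7924 + 2 × 1.3407 = 7.4738
α = (3/2)·(1 − 4.7924/7.4738) = 0.538

α = 0.538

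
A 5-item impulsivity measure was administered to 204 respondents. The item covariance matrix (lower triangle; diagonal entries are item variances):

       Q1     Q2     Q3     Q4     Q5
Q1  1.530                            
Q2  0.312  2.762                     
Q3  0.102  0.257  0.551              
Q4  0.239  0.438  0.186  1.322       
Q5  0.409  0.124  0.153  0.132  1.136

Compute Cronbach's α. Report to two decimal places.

α = 0.49

sum of item variances = 1.530 + 2.762 + 0.551 + 1.322 + 1.136 = 7.301
Sum of off-diagonal covariances = 2.352
Var(T) = 7.301 + 2 × 2.352 = 12.005
α = (k/(k−1))·(1 − sum of item variances/Var(T)) = (5/4)·(1 − 7.301/12.005) = 0.49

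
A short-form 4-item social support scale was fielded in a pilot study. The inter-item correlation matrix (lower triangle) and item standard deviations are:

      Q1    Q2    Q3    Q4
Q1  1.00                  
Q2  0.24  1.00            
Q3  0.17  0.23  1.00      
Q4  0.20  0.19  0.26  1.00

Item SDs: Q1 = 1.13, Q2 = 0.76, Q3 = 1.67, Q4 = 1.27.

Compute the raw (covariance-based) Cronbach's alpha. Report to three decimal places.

Σσ²ᵢ = 1.13² + 0.76² + 1.67² + 1.27² = 6.2563
Covariances σ_ij = r_ij · s_i · s_j:
  σ(Q1,Q2) = 0.24 × 1.13 × 0.76 = 0.2061
  σ(Q1,Q3) = 0.17 × 1.13 × 1.67 = 0.3208
  σ(Q1,Q4) = 0.20 × 1.13 × 1.27 = 0.2870
  σ(Q2,Q3) = 0.23 × 0.76 × 1.67 = 0.2919
  σ(Q2,Q4) = 0.19 × 0.76 × 1.27 = 0.1834
  σ(Q3,Q4) = 0.26 × 1.67 × 1.27 = 0.5514
σ²_T = Σσ²ᵢ + 2·Σσ_ij = 6.2563 + 2 × 1.8406 = 9.9375
α = (4/3)·(1 − 6.2563/9.9375) = 0.494

α = 0.494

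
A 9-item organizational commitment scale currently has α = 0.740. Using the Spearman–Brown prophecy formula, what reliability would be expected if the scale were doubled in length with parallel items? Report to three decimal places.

Length factor m = 2
α' = m·α / (1 + (m−1)·α)
   = 2 × 0.740 / (1 + (2 − 1) × 0.740)
   = 1.4800 / 1.7400 = 0.851

predicted reliability = 0.851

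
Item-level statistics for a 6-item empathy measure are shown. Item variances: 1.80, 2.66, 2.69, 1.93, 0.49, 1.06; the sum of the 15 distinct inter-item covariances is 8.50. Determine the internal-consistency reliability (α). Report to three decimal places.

α = 0.738

ΣVar(i) = 1.80 + 2.66 + 2.69 + 1.93 + 0.49 + 1.06 = 10.63
Sum of distinct covariances = 8.50
total variance = ΣVar(i) + 2·Σcov = 10.63 + 2 × 8.50 = 27.63
α = (6/5)·(1 − 10.63/27.63) = 0.738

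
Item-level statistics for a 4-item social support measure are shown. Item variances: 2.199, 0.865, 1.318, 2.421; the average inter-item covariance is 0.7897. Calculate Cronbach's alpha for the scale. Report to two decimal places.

Σσᵢ² = 2.199 + 0.865 + 1.318 + 2.421 = 6.803
Sum of the 6 distinct covariances = 6 × 0.7897 = 4.7382
σ²_total = Σσᵢ² + 2·Σcov = 6.803 + 2 × 4.7382 = 16.2794
α = (4/3)·(1 − 6.803/16.2794) = 0.78

α = 0.78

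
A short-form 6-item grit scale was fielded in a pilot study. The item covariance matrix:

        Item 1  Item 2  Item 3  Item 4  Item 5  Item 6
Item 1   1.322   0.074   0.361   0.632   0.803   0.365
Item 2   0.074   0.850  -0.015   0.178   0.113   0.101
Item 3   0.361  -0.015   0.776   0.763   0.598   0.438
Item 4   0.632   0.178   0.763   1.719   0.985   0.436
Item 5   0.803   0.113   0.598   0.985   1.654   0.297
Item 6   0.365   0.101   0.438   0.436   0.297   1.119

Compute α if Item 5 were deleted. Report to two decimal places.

α = 0.67

Remaining items: Item 1, Item 2, Item 3, Item 4, Item 6 (k = 5).
sum of item variances = 1.322 + 0.850 + 0.776 + 1.719 + 1.119 = 5.786
total variance = 5.786 + 2 × 3.333 = 12.452
α (item deleted) = (5/4)·(1 − 5.786/12.452) = 0.67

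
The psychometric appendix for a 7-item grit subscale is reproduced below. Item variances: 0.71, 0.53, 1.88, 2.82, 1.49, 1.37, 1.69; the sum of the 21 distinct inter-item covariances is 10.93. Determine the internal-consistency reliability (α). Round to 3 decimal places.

α = 0.788

Σσᵢ² = 0.71 + 0.53 + 1.88 + 2.82 + 1.49 + 1.37 + 1.69 = 10.49
Sum of distinct covariances = 10.93
σ²_total = Σσᵢ² + 2·Σcov = 10.49 + 2 × 10.93 = 32.35
α = (7/6)·(1 − 10.49/32.35) = 0.788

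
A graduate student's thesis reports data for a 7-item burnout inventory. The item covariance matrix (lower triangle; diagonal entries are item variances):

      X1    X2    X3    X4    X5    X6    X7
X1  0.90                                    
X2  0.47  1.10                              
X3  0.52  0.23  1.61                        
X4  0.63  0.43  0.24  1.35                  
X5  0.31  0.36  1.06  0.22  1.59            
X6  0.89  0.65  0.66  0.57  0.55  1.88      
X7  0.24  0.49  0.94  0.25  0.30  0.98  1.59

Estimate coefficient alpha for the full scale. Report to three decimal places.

Σσᵢ² = 0.90 + 1.10 + 1.61 + 1.35 + 1.59 + 1.88 + 1.59 = 10.02
Sum of the distinct covariances = 10.99
σ²_T = 10.02 + 2 × 10.99 = 32.00
α = (k/(k−1))·(1 − Σσᵢ²/σ²_T) = (7/6)·(1 − 10.02/32.00) = 0.801

α = 0.801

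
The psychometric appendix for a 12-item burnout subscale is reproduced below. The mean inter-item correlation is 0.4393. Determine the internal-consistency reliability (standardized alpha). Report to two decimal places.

standardized alpha = 0.90

Standardized α = k·r̄ / (1 + (k−1)·r̄) = 12 × 0.4393 / (1 + 11 × 0.4393)
  = 5.2716 / 5.8323 = 0.90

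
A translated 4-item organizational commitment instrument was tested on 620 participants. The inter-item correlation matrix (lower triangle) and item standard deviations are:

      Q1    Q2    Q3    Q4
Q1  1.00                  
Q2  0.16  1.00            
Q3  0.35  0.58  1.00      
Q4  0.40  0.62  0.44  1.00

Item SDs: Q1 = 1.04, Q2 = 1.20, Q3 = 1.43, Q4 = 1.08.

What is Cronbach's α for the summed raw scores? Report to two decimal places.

α = 0.75

Σσ²ᵢ = 1.04² + 1.20² + 1.43² + 1.08² = 5.7329
Covariances σ_ij = r_ij · s_i · s_j:
  σ(Q1,Q2) = 0.16 × 1.04 × 1.20 = 0.1997
  σ(Q1,Q3) = 0.35 × 1.04 × 1.43 = 0.5205
  σ(Q1,Q4) = 0.40 × 1.04 × 1.08 = 0.4493
  σ(Q2,Q3) = 0.58 × 1.20 × 1.43 = 0.9953
  σ(Q2,Q4) = 0.62 × 1.20 × 1.08 = 0.8035
  σ(Q3,Q4) = 0.44 × 1.43 × 1.08 = 0.6795
σ²_T = Σσ²ᵢ + 2·Σσ_ij = 5.7329 + 2 × 3.6478 = 13.0285
α = (4/3)·(1 − 5.7329/13.0285) = 0.75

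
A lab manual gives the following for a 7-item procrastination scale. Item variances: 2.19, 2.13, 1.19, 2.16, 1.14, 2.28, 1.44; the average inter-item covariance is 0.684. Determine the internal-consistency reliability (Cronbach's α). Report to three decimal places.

ΣVar(i) = 2.19 + 2.13 + 1.19 + 2.16 + 1.14 + 2.28 + 1.44 = 12.53
Sum of the 21 distinct covariances = 21 × 0.684 = 14.364
σ²_T = ΣVar(i) + 2·Σcov = 12.53 + 2 × 14.364 = 41.258
α = (7/6)·(1 − 12.53/41.258) = 0.812

Cronbach's α = 0.812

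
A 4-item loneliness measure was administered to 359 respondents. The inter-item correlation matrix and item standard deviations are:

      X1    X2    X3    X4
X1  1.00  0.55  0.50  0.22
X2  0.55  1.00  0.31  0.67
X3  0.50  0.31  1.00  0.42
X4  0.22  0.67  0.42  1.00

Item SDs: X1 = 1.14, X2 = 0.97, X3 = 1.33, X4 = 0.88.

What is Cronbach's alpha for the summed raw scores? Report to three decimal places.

Σσ²ᵢ = 1.14² + 0.97² + 1.33² + 0.88² = 4.7838
Covariances σ_ij = r_ij · s_i · s_j:
  σ(X1,X2) = 0.55 × 1.14 × 0.97 = 0.6082
  σ(X1,X3) = 0.50 × 1.14 × 1.33 = 0.7581
  σ(X1,X4) = 0.22 × 1.14 × 0.88 = 0.2207
  σ(X2,X3) = 0.31 × 0.97 × 1.33 = 0.3999
  σ(X2,X4) = 0.67 × 0.97 × 0.88 = 0.5719
  σ(X3,X4) = 0.42 × 1.33 × 0.88 = 0.4916
σ²_T = Σσ²ᵢ + 2·Σσ_ij = 4.7838 + 2 × 3.0504 = 10.8846
α = (4/3)·(1 − 4.7838/10.8846) = 0.747

α = 0.747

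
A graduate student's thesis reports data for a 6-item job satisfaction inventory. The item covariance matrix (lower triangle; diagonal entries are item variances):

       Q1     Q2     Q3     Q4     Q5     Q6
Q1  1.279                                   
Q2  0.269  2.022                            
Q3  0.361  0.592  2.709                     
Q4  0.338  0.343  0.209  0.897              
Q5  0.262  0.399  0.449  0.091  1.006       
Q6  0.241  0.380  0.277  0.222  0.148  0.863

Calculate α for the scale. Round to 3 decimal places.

sum of item variances = 1.279 + 2.022 + 2.709 + 0.897 + 1.006 + 0.863 = 8.776
Sum of off-diagonal covariances = 4.581
Var(T) = 8.776 + 2 × 4.581 = 17.938
α = (k/(k−1))·(1 − sum of item variances/Var(T)) = (6/5)·(1 − 8.776/17.938) = 0.613

α = 0.613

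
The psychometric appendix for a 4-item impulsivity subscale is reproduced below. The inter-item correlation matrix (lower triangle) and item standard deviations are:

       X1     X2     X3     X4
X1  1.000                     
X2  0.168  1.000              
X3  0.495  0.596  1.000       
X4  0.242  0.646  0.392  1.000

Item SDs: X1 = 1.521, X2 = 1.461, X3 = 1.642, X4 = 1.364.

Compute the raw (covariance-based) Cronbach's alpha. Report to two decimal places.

α = 0.75

Σσ²ᵢ = 1.521² + 1.461² + 1.642² + 1.364² = 9.0046
Covariances σ_ij = r_ij · s_i · s_j:
  σ(X1,X2) = 0.168 × 1.521 × 1.461 = 0.3733
  σ(X1,X3) = 0.495 × 1.521 × 1.642 = 1.2363
  σ(X1,X4) = 0.242 × 1.521 × 1.364 = 0.5021
  σ(X2,X3) = 0.596 × 1.461 × 1.642 = 1.4298
  σ(X2,X4) = 0.646 × 1.461 × 1.364 = 1.2874
  σ(X3,X4) = 0.392 × 1.642 × 1.364 = 0.8780
σ²_T = Σσ²ᵢ + 2·Σσ_ij = 9.0046 + 2 × 5.7069 = 20.4184
α = (4/3)·(1 − 9.0046/20.4184) = 0.75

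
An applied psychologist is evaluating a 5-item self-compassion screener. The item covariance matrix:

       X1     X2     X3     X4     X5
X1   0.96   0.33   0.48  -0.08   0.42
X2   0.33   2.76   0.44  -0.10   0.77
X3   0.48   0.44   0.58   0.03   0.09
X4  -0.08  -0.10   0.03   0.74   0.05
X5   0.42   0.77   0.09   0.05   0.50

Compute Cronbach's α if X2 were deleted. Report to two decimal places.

α = 0.55

Remaining items: X1, X3, X4, X5 (k = 4).
ΣVar(i) = 0.96 + 0.58 + 0.74 + 0.50 = 2.78
total variance = 2.78 + 2 × 0.99 = 4.76
α (item deleted) = (4/3)·(1 − 2.78/4.76) = 0.55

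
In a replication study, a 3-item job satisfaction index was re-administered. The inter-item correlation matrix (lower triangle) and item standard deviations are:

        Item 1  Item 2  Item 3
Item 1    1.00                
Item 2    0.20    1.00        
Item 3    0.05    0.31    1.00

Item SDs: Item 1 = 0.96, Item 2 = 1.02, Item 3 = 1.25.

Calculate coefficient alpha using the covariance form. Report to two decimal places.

coefficient alpha = 0.40

Σσ²ᵢ = 0.96² + 1.02² + 1.25² = 3.5245
Covariances σ_ij = r_ij · s_i · s_j:
  σ(Item 1,Item 2) = 0.20 × 0.96 × 1.02 = 0.1958
  σ(Item 1,Item 3) = 0.05 × 0.96 × 1.25 = 0.0600
  σ(Item 2,Item 3) = 0.31 × 1.02 × 1.25 = 0.3952
σ²_T = Σσ²ᵢ + 2·Σσ_ij = 3.5245 + 2 × 0.6510 = 4.8265
α = (3/2)·(1 − 3.5245/4.8265) = 0.40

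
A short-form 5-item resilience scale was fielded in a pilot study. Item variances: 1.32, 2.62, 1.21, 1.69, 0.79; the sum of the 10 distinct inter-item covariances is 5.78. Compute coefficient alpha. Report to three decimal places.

α = 0.753

ΣVar(i) = 1.32 + 2.62 + 1.21 + 1.69 + 0.79 = 7.63
Sum of distinct covariances = 5.78
Var(T) = ΣVar(i) + 2·Σcov = 7.63 + 2 × 5.78 = 19.19
α = (5/4)·(1 − 7.63/19.19) = 0.753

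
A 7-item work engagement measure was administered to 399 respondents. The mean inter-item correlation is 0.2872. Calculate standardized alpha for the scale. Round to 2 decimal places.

Standardized α = k·r̄ / (1 + (k−1)·r̄) = 7 × 0.2872 / (1 + 6 × 0.2872)
  = 2.0104 / 2.7232 = 0.74

α = 0.74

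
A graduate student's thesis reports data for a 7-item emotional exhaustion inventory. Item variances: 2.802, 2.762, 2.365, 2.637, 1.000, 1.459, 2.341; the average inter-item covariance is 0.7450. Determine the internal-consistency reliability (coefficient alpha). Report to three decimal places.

Σσᵢ² = 2.802 + 2.762 + 2.365 + 2.637 + 1.000 + 1.459 + 2.341 = 15.366
Sum of the 21 distinct covariances = 21 × 0.7450 = 15.6450
total variance = Σσᵢ² + 2·Σcov = 15.366 + 2 × 15.6450 = 46.6560
α = (7/6)·(1 − 15.366/46.6560) = 0.782

coefficient alpha = 0.782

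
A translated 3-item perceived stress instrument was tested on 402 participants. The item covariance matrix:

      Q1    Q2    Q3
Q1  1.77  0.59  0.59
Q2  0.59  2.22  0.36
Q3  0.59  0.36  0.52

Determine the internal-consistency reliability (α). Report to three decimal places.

α = 0.609

ΣVar(i) = 1.77 + 2.22 + 0.52 = 4.51
Sum of the distinct covariances = 1.54
σ²_T = 4.51 + 2 × 1.54 = 7.59
α = (k/(k−1))·(1 − ΣVar(i)/σ²_T) = (3/2)·(1 − 4.51/7.59) = 0.609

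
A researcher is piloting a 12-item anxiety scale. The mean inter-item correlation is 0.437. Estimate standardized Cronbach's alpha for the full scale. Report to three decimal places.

standardized Cronbach's alpha = 0.903

Standardized α = k·r̄ / (1 + (k−1)·r̄) = 12 × 0.437 / (1 + 11 × 0.437)
  = 5.2440 / 5.8070 = 0.903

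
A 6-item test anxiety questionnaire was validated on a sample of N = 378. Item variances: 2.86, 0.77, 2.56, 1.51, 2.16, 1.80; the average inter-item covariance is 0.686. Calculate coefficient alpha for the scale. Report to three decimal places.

α = 0.766

sum of item variances = 2.86 + 0.77 + 2.56 + 1.51 + 2.16 + 1.80 = 11.66
Sum of the 15 distinct covariances = 15 × 0.686 = 10.290
Var(T) = sum of item variances + 2·Σcov = 11.66 + 2 × 10.290 = 32.240
α = (6/5)·(1 − 11.66/32.240) = 0.766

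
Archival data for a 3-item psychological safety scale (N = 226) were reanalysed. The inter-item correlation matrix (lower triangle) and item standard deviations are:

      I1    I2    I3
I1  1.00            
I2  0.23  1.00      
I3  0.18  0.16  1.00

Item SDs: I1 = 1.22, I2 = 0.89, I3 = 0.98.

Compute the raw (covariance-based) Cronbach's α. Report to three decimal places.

Cronbach's α = 0.408

Σσ²ᵢ = 1.22² + 0.89² + 0.98² = 3.2409
Covariances σ_ij = r_ij · s_i · s_j:
  σ(I1,I2) = 0.23 × 1.22 × 0.89 = 0.2497
  σ(I1,I3) = 0.18 × 1.22 × 0.98 = 0.2152
  σ(I2,I3) = 0.16 × 0.89 × 0.98 = 0.1396
σ²_T = Σσ²ᵢ + 2·Σσ_ij = 3.2409 + 2 × 0.6045 = 4.4499
α = (3/2)·(1 − 3.2409/4.4499) = 0.408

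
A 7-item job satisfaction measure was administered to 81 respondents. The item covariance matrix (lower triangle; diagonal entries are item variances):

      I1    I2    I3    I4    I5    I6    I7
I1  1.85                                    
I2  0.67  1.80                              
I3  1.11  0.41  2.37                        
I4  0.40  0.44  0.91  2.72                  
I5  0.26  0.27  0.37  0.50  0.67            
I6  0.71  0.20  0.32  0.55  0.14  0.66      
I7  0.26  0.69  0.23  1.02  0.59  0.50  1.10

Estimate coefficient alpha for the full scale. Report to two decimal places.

ΣVar(i) = 1.85 + 1.80 + 2.37 + 2.72 + 0.67 + 0.66 + 1.10 = 11.17
Sum of the distinct covariances = 10.55
σ²_total = 11.17 + 2 × 10.55 = 32.27
α = (k/(k−1))·(1 − ΣVar(i)/σ²_total) = (7/6)·(1 − 11.17/32.27) = 0.76

coefficient alpha = 0.76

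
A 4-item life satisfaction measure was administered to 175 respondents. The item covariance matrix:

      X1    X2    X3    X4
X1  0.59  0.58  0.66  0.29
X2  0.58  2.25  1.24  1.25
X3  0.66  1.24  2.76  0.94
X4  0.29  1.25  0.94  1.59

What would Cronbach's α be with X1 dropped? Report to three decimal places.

Remaining items: X2, X3, X4 (k = 3).
ΣVar(i) = 2.25 + 2.76 + 1.59 = 6.60
Var(T) = 6.60 + 2 × 3.43 = 13.46
α (item deleted) = (3/2)·(1 − 6.60/13.46) = 0.764

α = 0.764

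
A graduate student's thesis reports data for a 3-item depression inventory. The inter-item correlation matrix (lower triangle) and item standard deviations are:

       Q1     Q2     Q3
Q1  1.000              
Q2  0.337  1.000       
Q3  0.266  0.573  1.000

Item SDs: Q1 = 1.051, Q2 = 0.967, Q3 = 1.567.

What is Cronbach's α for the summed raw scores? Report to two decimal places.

Σσ²ᵢ = 1.051² + 0.967² + 1.567² = 4.4952
Covariances σ_ij = r_ij · s_i · s_j:
  σ(Q1,Q2) = 0.337 × 1.051 × 0.967 = 0.3425
  σ(Q1,Q3) = 0.266 × 1.051 × 1.567 = 0.4381
  σ(Q2,Q3) = 0.573 × 0.967 × 1.567 = 0.8683
σ²_T = Σσ²ᵢ + 2·Σσ_ij = 4.4952 + 2 × 1.6489 = 7.7930
α = (3/2)·(1 − 4.4952/7.7930) = 0.63

α = 0.63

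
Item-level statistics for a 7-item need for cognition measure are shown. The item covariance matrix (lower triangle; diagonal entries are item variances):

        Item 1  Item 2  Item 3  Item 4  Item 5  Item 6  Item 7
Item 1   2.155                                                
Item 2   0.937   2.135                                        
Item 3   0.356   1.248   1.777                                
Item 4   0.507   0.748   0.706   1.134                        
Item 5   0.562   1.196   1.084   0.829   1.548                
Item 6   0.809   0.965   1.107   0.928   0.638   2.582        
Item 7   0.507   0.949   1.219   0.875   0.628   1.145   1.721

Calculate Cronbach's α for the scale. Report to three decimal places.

Σσᵢ² = 2.155 + 2.135 + 1.777 + 1.134 + 1.548 + 2.582 + 1.721 = 13.052
Sum of off-diagonal covariances = 17.943
σ²_total = 13.052 + 2 × 17.943 = 48.938
α = (k/(k−1))·(1 − Σσᵢ²/σ²_total) = (7/6)·(1 − 13.052/48.938) = 0.856

Cronbach's α = 0.856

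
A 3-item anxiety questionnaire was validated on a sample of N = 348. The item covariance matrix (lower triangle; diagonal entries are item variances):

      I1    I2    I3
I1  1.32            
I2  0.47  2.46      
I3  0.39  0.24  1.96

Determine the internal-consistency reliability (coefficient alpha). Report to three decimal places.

ΣVar(i) = 1.32 + 2.46 + 1.96 = 5.74
Sum of the distinct covariances = 1.10
σ²_T = 5.74 + 2 × 1.10 = 7.94
α = (k/(k−1))·(1 − ΣVar(i)/σ²_T) = (3/2)·(1 − 5.74/7.94) = 0.416

α = 0.416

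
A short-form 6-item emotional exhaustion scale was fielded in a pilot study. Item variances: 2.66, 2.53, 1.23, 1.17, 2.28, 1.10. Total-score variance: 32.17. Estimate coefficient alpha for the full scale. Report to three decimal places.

Σσᵢ² = 2.66 + 2.53 + 1.23 + 1.17 + 2.28 + 1.10 = 10.97
α = (k/(k−1))·(1 − Σσᵢ²/σ²_T) = (6/5)·(1 − 10.97/32.17) = 0.791

α = 0.791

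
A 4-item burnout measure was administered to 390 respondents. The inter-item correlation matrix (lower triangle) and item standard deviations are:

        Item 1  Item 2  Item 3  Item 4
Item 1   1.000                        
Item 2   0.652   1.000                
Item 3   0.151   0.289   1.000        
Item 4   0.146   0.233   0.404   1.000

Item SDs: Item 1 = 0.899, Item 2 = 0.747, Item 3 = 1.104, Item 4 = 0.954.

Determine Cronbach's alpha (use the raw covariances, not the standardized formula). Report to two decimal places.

Σσ²ᵢ = 0.899² + 0.747² + 1.104² + 0.954² = 3.4951
Covariances σ_ij = r_ij · s_i · s_j:
  σ(Item 1,Item 2) = 0.652 × 0.899 × 0.747 = 0.4379
  σ(Item 1,Item 3) = 0.151 × 0.899 × 1.104 = 0.1499
  σ(Item 1,Item 4) = 0.146 × 0.899 × 0.954 = 0.1252
  σ(Item 2,Item 3) = 0.289 × 0.747 × 1.104 = 0.2383
  σ(Item 2,Item 4) = 0.233 × 0.747 × 0.954 = 0.1660
  σ(Item 3,Item 4) = 0.404 × 1.104 × 0.954 = 0.4255
σ²_T = Σσ²ᵢ + 2·Σσ_ij = 3.4951 + 2 × 1.5428 = 6.5807
α = (4/3)·(1 − 3.4951/6.5807) = 0.63

α = 0.63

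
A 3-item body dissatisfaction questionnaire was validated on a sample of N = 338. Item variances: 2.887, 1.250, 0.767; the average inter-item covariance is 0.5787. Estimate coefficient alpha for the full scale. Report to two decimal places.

coefficient alpha = 0.62

ΣVar(i) = 2.887 + 1.250 + 0.767 = 4.904
Sum of the 3 distinct covariances = 3 × 0.5787 = 1.7361
total variance = ΣVar(i) + 2·Σcov = 4.904 + 2 × 1.7361 = 8.3762
α = (3/2)·(1 − 4.904/8.3762) = 0.62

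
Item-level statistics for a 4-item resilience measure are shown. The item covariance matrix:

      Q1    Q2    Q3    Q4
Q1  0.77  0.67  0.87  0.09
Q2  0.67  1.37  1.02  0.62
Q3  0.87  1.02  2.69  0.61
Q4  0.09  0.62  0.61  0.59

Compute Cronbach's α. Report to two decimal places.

Cronbach's α = 0.79

ΣVar(i) = 0.77 + 1.37 + 2.69 + 0.59 = 5.42
Sum of off-diagonal covariances = 3.88
total variance = 5.42 + 2 × 3.88 = 13.18
α = (k/(k−1))·(1 − ΣVar(i)/total variance) = (4/3)·(1 − 5.42/13.18) = 0.79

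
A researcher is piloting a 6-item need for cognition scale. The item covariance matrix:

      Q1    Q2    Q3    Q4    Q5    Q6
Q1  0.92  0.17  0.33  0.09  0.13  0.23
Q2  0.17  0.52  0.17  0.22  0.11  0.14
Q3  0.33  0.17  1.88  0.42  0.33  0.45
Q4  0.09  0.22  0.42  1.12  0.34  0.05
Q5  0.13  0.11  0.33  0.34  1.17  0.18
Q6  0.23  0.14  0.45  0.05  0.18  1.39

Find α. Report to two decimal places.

ΣVar(i) = 0.92 + 0.52 + 1.88 + 1.12 + 1.17 + 1.39 = 7.00
Sum of the distinct covariances = 3.36
Var(T) = 7.00 + 2 × 3.36 = 13.72
α = (k/(k−1))·(1 − ΣVar(i)/Var(T)) = (6/5)·(1 − 7.00/13.72) = 0.59

α = 0.59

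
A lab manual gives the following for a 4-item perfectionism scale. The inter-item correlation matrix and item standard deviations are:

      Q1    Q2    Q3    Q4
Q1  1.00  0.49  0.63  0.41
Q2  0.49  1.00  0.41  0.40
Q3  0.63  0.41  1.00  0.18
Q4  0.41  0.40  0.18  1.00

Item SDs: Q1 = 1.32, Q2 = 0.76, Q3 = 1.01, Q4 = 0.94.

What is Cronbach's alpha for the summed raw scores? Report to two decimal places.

Σσ²ᵢ = 1.32² + 0.76² + 1.01² + 0.94² = 4.2237
Covariances σ_ij = r_ij · s_i · s_j:
  σ(Q1,Q2) = 0.49 × 1.32 × 0.76 = 0.4916
  σ(Q1,Q3) = 0.63 × 1.32 × 1.01 = 0.8399
  σ(Q1,Q4) = 0.41 × 1.32 × 0.94 = 0.5087
  σ(Q2,Q3) = 0.41 × 0.76 × 1.01 = 0.3147
  σ(Q2,Q4) = 0.40 × 0.76 × 0.94 = 0.2858
  σ(Q3,Q4) = 0.18 × 1.01 × 0.94 = 0.1709
σ²_T = Σσ²ᵢ + 2·Σσ_ij = 4.2237 + 2 × 2.6116 = 9.4469
α = (4/3)·(1 − 4.2237/9.4469) = 0.74

α = 0.74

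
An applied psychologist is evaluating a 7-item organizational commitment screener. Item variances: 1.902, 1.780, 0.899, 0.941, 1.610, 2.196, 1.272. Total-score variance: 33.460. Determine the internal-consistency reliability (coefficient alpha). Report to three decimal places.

Σσᵢ² = 1.902 + 1.780 + 0.899 + 0.941 + 1.610 + 2.196 + 1.272 = 10.600
α = (k/(k−1))·(1 − Σσᵢ²/Var(T)) = (7/6)·(1 − 10.600/33.460) = 0.797

coefficient alpha = 0.797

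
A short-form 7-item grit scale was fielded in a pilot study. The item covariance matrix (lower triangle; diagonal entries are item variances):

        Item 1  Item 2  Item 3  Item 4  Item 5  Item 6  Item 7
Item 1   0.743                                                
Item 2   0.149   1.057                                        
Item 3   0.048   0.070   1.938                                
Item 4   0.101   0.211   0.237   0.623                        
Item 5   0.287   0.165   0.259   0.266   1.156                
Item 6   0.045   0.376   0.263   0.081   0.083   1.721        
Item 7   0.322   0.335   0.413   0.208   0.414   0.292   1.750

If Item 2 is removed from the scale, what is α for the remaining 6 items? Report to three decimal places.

Remaining items: Item 1, Item 3, Item 4, Item 5, Item 6, Item 7 (k = 6).
Σσᵢ² = 0.743 + 1.938 + 0.623 + 1.156 + 1.721 + 1.750 = 7.931
total variance = 7.931 + 2 × 3.319 = 14.569
α (item deleted) = (6/5)·(1 − 7.931/14.569) = 0.547

α = 0.547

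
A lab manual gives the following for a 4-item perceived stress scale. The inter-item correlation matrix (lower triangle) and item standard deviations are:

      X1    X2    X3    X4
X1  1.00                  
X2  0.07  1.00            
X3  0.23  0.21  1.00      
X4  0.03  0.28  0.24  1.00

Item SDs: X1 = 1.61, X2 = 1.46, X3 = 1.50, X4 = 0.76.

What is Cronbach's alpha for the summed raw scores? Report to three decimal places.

Σσ²ᵢ = 1.61² + 1.46² + 1.50² + 0.76² = 7.5513
Covariances σ_ij = r_ij · s_i · s_j:
  σ(X1,X2) = 0.07 × 1.61 × 1.46 = 0.1645
  σ(X1,X3) = 0.23 × 1.61 × 1.50 = 0.5554
  σ(X1,X4) = 0.03 × 1.61 × 0.76 = 0.0367
  σ(X2,X3) = 0.21 × 1.46 × 1.50 = 0.4599
  σ(X2,X4) = 0.28 × 1.46 × 0.76 = 0.3107
  σ(X3,X4) = 0.24 × 1.50 × 0.76 = 0.2736
σ²_T = Σσ²ᵢ + 2·Σσ_ij = 7.5513 + 2 × 1.8008 = 11.1529
α = (4/3)·(1 − 7.5513/11.1529) = 0.431

Cronbach's alpha = 0.431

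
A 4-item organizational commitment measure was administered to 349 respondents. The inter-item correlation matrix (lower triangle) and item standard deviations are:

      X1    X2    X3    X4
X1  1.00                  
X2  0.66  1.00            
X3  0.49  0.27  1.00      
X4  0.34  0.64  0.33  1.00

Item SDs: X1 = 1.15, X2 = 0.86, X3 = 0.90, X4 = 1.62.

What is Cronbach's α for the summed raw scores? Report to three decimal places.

α = 0.735

Σσ²ᵢ = 1.15² + 0.86² + 0.90² + 1.62² = 5.4965
Covariances σ_ij = r_ij · s_i · s_j:
  σ(X1,X2) = 0.66 × 1.15 × 0.86 = 0.6527
  σ(X1,X3) = 0.49 × 1.15 × 0.90 = 0.5071
  σ(X1,X4) = 0.34 × 1.15 × 1.62 = 0.6334
  σ(X2,X3) = 0.27 × 0.86 × 0.90 = 0.2090
  σ(X2,X4) = 0.64 × 0.86 × 1.62 = 0.8916
  σ(X3,X4) = 0.33 × 0.90 × 1.62 = 0.4811
σ²_T = Σσ²ᵢ + 2·Σσ_ij = 5.4965 + 2 × 3.3749 = 12.2463
α = (4/3)·(1 − 5.4965/12.2463) = 0.735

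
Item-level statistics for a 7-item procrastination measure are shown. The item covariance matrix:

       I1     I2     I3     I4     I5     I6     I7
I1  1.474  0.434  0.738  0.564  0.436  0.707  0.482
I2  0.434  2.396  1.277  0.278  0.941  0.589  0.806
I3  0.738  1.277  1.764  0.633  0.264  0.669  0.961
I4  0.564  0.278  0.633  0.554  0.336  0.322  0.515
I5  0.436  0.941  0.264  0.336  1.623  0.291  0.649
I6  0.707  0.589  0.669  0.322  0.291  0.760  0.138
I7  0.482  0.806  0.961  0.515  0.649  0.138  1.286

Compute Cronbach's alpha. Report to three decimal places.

ΣVar(i) = 1.474 + 2.396 + 1.764 + 0.554 + 1.623 + 0.760 + 1.286 = 9.857
Σ_{i<j} σ_ij = 12.030
Var(T) = 9.857 + 2 × 12.030 = 33.917
α = (k/(k−1))·(1 − ΣVar(i)/Var(T)) = (7/6)·(1 − 9.857/33.917) = 0.828

Cronbach's alpha = 0.828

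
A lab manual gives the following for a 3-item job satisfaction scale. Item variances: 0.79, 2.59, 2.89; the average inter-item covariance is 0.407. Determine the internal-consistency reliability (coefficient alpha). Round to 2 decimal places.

Σσ²ᵢ = 0.79 + 2.59 + 2.89 = 6.27
Sum of the 3 distinct covariances = 3 × 0.407 = 1.221
σ²_total = Σσ²ᵢ + 2·Σcov = 6.27 + 2 × 1.221 = 8.712
α = (3/2)·(1 − 6.27/8.712) = 0.42

coefficient alpha = 0.42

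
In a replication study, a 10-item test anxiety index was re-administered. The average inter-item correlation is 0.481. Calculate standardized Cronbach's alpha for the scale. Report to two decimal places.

standardized Cronbach's alpha = 0.90

Standardized α = k·r̄ / (1 + (k−1)·r̄) = 10 × 0.481 / (1 + 9 × 0.481)
  = 4.8100 / 5.3290 = 0.90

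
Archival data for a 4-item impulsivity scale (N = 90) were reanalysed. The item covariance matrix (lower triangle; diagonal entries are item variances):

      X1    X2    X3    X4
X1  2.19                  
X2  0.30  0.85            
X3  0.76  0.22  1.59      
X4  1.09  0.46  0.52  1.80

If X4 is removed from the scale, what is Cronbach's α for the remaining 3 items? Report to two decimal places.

Remaining items: X1, X2, X3 (k = 3).
ΣVar(i) = 2.19 + 0.85 + 1.59 = 4.63
Var(T) = 4.63 + 2 × 1.28 = 7.19
α (item deleted) = (3/2)·(1 − 4.63/7.19) = 0.53

α = 0.53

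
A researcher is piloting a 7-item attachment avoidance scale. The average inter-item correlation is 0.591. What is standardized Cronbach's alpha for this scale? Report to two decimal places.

standardized Cronbach's alpha = 0.91

Standardized α = k·r̄ / (1 + (k−1)·r̄) = 7 × 0.591 / (1 + 6 × 0.591)
  = 4.1370 / 4.5460 = 0.91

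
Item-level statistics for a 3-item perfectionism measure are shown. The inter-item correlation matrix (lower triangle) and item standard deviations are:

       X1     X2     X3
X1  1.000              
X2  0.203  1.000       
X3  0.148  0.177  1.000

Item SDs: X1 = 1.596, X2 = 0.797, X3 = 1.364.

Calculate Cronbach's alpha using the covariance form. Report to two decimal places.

Σσ²ᵢ = 1.596² + 0.797² + 1.364² = 5.0429
Covariances σ_ij = r_ij · s_i · s_j:
  σ(X1,X2) = 0.203 × 1.596 × 0.797 = 0.2582
  σ(X1,X3) = 0.148 × 1.596 × 1.364 = 0.3222
  σ(X2,X3) = 0.177 × 0.797 × 1.364 = 0.1924
σ²_T = Σσ²ᵢ + 2·Σσ_ij = 5.0429 + 2 × 0.7728 = 6.5885
α = (3/2)·(1 − 5.0429/6.5885) = 0.35

α = 0.35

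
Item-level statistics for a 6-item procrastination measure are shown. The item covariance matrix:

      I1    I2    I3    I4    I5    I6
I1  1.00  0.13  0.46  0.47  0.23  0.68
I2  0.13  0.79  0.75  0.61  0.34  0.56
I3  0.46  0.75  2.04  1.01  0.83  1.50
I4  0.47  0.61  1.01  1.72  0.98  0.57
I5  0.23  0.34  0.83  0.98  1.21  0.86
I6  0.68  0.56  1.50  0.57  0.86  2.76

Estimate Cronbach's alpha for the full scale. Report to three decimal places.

sum of item variances = 1.00 + 0.79 + 2.04 + 1.72 + 1.21 + 2.76 = 9.52
Sum of off-diagonal covariances = 9.98
Var(T) = 9.52 + 2 × 9.98 = 29.48
α = (k/(k−1))·(1 − sum of item variances/Var(T)) = (6/5)·(1 − 9.52/29.48) = 0.812

α = 0.812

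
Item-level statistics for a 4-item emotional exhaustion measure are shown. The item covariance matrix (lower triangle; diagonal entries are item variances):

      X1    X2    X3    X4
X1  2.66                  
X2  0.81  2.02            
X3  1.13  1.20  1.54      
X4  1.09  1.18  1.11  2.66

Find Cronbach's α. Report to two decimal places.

Σσᵢ² = 2.66 + 2.02 + 1.54 + 2.66 = 8.88
Sum of the distinct covariances = 6.52
total variance = 8.88 + 2 × 6.52 = 21.92
α = (k/(k−1))·(1 − Σσᵢ²/total variance) = (4/3)·(1 − 8.88/21.92) = 0.79

Cronbach's α = 0.79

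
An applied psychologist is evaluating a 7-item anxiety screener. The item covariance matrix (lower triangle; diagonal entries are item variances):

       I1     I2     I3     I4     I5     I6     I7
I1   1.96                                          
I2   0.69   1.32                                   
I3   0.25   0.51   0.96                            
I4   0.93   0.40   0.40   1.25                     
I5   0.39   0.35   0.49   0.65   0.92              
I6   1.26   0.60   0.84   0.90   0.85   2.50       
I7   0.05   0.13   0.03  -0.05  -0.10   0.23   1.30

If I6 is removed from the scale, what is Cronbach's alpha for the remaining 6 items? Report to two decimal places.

Remaining items: I1, I2, I3, I4, I5, I7 (k = 6).
Σσ²ᵢ = 1.96 + 1.32 + 0.96 + 1.25 + 0.92 + 1.30 = 7.71
σ²_T = 7.71 + 2 × 5.12 = 17.95
α (item deleted) = (6/5)·(1 − 7.71/17.95) = 0.68

Cronbach's alpha = 0.68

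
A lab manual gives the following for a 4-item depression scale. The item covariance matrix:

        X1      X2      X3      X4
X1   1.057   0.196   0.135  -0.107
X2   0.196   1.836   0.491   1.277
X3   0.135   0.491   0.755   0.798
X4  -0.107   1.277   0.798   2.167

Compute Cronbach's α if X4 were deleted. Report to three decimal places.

α = 0.466

Remaining items: X1, X2, X3 (k = 3).
sum of item variances = 1.057 + 1.836 + 0.755 = 3.648
Var(T) = 3.648 + 2 × 0.822 = 5.292
α (item deleted) = (3/2)·(1 − 3.648/5.292) = 0.466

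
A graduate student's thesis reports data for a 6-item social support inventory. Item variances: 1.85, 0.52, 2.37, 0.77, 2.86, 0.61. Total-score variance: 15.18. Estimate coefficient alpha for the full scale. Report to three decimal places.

Σσᵢ² = 1.85 + 0.52 + 2.37 + 0.77 + 2.86 + 0.61 = 8.98
α = (k/(k−1))·(1 − Σσᵢ²/total variance) = (6/5)·(1 − 8.98/15.18) = 0.490

coefficient alpha = 0.490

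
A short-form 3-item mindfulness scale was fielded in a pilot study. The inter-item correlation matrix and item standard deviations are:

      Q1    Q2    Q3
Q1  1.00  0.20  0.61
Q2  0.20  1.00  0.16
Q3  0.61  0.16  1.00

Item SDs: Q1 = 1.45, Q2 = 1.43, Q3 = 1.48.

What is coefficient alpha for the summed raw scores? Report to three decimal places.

α = 0.591

Σσ²ᵢ = 1.45² + 1.43² + 1.48² = 6.3378
Covariances σ_ij = r_ij · s_i · s_j:
  σ(Q1,Q2) = 0.20 × 1.45 × 1.43 = 0.4147
  σ(Q1,Q3) = 0.61 × 1.45 × 1.48 = 1.3091
  σ(Q2,Q3) = 0.16 × 1.43 × 1.48 = 0.3386
σ²_T = Σσ²ᵢ + 2·Σσ_ij = 6.3378 + 2 × 2.0624 = 10.4626
α = (3/2)·(1 − 6.3378/10.4626) = 0.591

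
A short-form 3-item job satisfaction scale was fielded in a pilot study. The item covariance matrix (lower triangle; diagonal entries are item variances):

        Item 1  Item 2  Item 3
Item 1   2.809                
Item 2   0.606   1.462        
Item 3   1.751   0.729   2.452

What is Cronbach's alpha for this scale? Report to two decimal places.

Σσ²ᵢ = 2.809 + 1.462 + 2.452 = 6.723
Σ_{i<j} σ_ij = 3.086
σ²_total = 6.723 + 2 × 3.086 = 12.895
α = (k/(k−1))·(1 − Σσ²ᵢ/σ²_total) = (3/2)·(1 − 6.723/12.895) = 0.72

Cronbach's alpha = 0.72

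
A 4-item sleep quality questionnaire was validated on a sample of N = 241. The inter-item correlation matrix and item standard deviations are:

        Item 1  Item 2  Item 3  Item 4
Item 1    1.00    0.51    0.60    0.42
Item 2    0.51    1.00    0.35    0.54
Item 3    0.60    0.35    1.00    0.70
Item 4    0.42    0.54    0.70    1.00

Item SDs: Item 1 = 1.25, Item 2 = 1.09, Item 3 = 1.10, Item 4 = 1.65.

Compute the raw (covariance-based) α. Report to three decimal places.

Σσ²ᵢ = 1.25² + 1.09² + 1.10² + 1.65² = 6.6831
Covariances σ_ij = r_ij · s_i · s_j:
  σ(Item 1,Item 2) = 0.51 × 1.25 × 1.09 = 0.6949
  σ(Item 1,Item 3) = 0.60 × 1.25 × 1.10 = 0.8250
  σ(Item 1,Item 4) = 0.42 × 1.25 × 1.65 = 0.8662
  σ(Item 2,Item 3) = 0.35 × 1.09 × 1.10 = 0.4197
  σ(Item 2,Item 4) = 0.54 × 1.09 × 1.65 = 0.9712
  σ(Item 3,Item 4) = 0.70 × 1.10 × 1.65 = 1.2705
σ²_T = Σσ²ᵢ + 2·Σσ_ij = 6.6831 + 2 × 5.0475 = 16.7781
α = (4/3)·(1 − 6.6831/16.7781) = 0.802

α = 0.802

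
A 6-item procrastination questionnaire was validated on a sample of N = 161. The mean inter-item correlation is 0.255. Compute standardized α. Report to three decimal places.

standardized α = 0.673

Standardized α = k·r̄ / (1 + (k−1)·r̄) = 6 × 0.255 / (1 + 5 × 0.255)
  = 1.5300 / 2.2750 = 0.673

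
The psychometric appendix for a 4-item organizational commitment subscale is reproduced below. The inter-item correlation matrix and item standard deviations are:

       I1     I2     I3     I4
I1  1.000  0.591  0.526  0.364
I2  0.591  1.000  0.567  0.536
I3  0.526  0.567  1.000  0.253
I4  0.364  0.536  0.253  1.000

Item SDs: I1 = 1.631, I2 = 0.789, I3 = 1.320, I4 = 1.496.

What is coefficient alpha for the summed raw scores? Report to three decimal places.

Σσ²ᵢ = 1.631² + 0.789² + 1.320² + 1.496² = 7.2631
Covariances σ_ij = r_ij · s_i · s_j:
  σ(I1,I2) = 0.591 × 1.631 × 0.789 = 0.7605
  σ(I1,I3) = 0.526 × 1.631 × 1.320 = 1.1324
  σ(I1,I4) = 0.364 × 1.631 × 1.496 = 0.8882
  σ(I2,I3) = 0.567 × 0.789 × 1.320 = 0.5905
  σ(I2,I4) = 0.536 × 0.789 × 1.496 = 0.6327
  σ(I3,I4) = 0.253 × 1.320 × 1.496 = 0.4996
σ²_T = Σσ²ᵢ + 2·Σσ_ij = 7.2631 + 2 × 4.5039 = 16.2709
α = (4/3)·(1 − 7.2631/16.2709) = 0.738

α = 0.738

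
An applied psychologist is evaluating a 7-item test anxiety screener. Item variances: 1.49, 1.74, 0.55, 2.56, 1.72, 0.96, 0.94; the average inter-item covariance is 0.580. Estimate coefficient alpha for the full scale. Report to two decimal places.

α = 0.83

ΣVar(i) = 1.49 + 1.74 + 0.55 + 2.56 + 1.72 + 0.96 + 0.94 = 9.96
Sum of the 21 distinct covariances = 21 × 0.580 = 12.180
σ²_T = ΣVar(i) + 2·Σcov = 9.96 + 2 × 12.180 = 34.320
α = (7/6)·(1 − 9.96/34.320) = 0.83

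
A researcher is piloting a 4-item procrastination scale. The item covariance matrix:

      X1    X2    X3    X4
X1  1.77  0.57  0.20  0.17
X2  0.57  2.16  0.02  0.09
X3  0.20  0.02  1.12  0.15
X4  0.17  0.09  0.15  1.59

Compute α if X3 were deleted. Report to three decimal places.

α = 0.347

Remaining items: X1, X2, X4 (k = 3).
Σσ²ᵢ = 1.77 + 2.16 + 1.59 = 5.52
total variance = 5.52 + 2 × 0.83 = 7.18
α (item deleted) = (3/2)·(1 − 5.52/7.18) = 0.347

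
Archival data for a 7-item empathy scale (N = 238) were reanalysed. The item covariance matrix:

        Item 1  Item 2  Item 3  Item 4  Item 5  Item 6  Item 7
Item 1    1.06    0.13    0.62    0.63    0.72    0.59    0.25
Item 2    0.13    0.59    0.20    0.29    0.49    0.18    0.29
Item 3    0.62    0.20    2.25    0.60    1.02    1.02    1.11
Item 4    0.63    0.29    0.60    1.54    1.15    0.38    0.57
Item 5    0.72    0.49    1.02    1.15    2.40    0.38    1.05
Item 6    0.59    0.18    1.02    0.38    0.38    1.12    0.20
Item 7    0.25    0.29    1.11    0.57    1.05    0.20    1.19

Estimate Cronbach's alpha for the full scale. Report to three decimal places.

sum of item variances = 1.06 + 0.59 + 2.25 + 1.54 + 2.40 + 1.12 + 1.19 = 10.15
Sum of the distinct covariances = 11.87
Var(T) = 10.15 + 2 × 11.87 = 33.89
α = (k/(k−1))·(1 − sum of item variances/Var(T)) = (7/6)·(1 − 10.15/33.89) = 0.817

Cronbach's alpha = 0.817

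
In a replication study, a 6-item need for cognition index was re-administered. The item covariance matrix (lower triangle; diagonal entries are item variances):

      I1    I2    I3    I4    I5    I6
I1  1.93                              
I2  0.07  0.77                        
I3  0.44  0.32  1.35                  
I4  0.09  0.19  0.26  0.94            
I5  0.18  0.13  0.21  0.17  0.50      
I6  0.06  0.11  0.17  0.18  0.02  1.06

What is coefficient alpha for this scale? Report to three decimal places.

α = 0.531

ΣVar(i) = 1.93 + 0.77 + 1.35 + 0.94 + 0.50 + 1.06 = 6.55
Σ_{i<j} σ_ij = 2.60
σ²_total = 6.55 + 2 × 2.60 = 11.75
α = (k/(k−1))·(1 − ΣVar(i)/σ²_total) = (6/5)·(1 − 6.55/11.75) = 0.531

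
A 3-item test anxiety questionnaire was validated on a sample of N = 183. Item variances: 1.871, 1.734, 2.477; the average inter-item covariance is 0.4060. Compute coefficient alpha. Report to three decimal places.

α = 0.429

sum of item variances = 1.871 + 1.734 + 2.477 = 6.082
Sum of the 3 distinct covariances = 3 × 0.4060 = 1.2180
σ²_T = sum of item variances + 2·Σcov = 6.082 + 2 × 1.2180 = 8.5180
α = (3/2)·(1 − 6.082/8.5180) = 0.429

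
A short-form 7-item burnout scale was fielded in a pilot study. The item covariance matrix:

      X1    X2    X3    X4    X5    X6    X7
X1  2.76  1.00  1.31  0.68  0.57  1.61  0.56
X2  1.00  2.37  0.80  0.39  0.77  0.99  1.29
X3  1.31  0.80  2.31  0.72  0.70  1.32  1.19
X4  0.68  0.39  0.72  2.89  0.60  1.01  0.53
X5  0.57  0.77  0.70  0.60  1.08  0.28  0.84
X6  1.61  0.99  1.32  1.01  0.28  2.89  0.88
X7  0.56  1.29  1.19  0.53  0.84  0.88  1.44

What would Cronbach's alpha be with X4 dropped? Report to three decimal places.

Cronbach's alpha = 0.825

Remaining items: X1, X2, X3, X5, X6, X7 (k = 6).
sum of item variances = 2.76 + 2.37 + 2.31 + 1.08 + 2.89 + 1.44 = 12.85
Var(T) = 12.85 + 2 × 14.11 = 41.07
α (item deleted) = (6/5)·(1 − 12.85/41.07) = 0.825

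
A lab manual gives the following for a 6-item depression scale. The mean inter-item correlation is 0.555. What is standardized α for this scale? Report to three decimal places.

α = 0.882

Standardized α = k·r̄ / (1 + (k−1)·r̄) = 6 × 0.555 / (1 + 5 × 0.555)
  = 3.3300 / 3.7750 = 0.882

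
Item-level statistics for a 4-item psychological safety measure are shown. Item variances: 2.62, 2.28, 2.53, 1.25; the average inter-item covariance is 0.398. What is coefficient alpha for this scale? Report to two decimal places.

coefficient alpha = 0.47

sum of item variances = 2.62 + 2.28 + 2.53 + 1.25 = 8.68
Sum of the 6 distinct covariances = 6 × 0.398 = 2.388
σ²_total = sum of item variances + 2·Σcov = 8.68 + 2 × 2.388 = 13.456
α = (4/3)·(1 − 8.68/13.456) = 0.47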